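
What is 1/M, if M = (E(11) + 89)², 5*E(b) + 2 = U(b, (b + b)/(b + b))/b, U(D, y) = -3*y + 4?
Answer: 3025/23755876 ≈ 0.00012734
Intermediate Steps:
U(D, y) = 4 - 3*y
E(b) = -⅖ + 1/(5*b) (E(b) = -⅖ + ((4 - 3*(b + b)/(b + b))/b)/5 = -⅖ + ((4 - 3*2*b/(2*b))/b)/5 = -⅖ + ((4 - 3*2*b*1/(2*b))/b)/5 = -⅖ + ((4 - 3*1)/b)/5 = -⅖ + ((4 - 3)/b)/5 = -⅖ + (1/b)/5 = -⅖ + 1/(5*b))
M = 23755876/3025 (M = ((⅕)*(1 - 2*11)/11 + 89)² = ((⅕)*(1/11)*(1 - 22) + 89)² = ((⅕)*(1/11)*(-21) + 89)² = (-21/55 + 89)² = (4874/55)² = 23755876/3025 ≈ 7853.2)
1/M = 1/(23755876/3025) = 3025/23755876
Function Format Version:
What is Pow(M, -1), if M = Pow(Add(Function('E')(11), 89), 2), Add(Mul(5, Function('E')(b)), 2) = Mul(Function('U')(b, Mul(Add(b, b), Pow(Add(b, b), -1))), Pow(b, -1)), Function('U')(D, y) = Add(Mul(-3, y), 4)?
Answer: Rational(3025, 23755876) ≈ 0.00012734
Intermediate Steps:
Function('U')(D, y) = Add(4, Mul(-3, y))
Function('E')(b) = Add(Rational(-2, 5), Mul(Rational(1, 5), Pow(b, -1))) (Function('E')(b) = Add(Rational(-2, 5), Mul(Rational(1, 5), Mul(Add(4, Mul(-3, Mul(Add(b, b), Pow(Add(b, b), -1)))), Pow(b, -1)))) = Add(Rational(-2, 5), Mul(Rational(1, 5), Mul(Add(4, Mul(-3, Mul(Mul(2, b), Pow(Mul(2, b), -1)))), Pow(b, -1)))) = Add(Rational(-2, 5), Mul(Rational(1, 5), Mul(Add(4, Mul(-3, Mul(Mul(2, b), Mul(Rational(1, 2), Pow(b, -1))))), Pow(b, -1)))) = Add(Rational(-2, 5), Mul(Rational(1, 5), Mul(Add(4, Mul(-3, 1)), Pow(b, -1)))) = Add(Rational(-2, 5), Mul(Rational(1, 5), Mul(Add(4, -3), Pow(b, -1)))) = Add(Rational(-2, 5), Mul(Rational(1, 5), Mul(1, Pow(b, -1)))) = Add(Rational(-2, 5), Mul(Rational(1, 5), Pow(b, -1))))
M = Rational(23755876, 3025) (M = Pow(Add(Mul(Rational(1, 5), Pow(11, -1), Add(1, Mul(-2, 11))), 89), 2) = Pow(Add(Mul(Rational(1, 5), Rational(1, 11), Add(1, -22)), 89), 2) = Pow(Add(Mul(Rational(1, 5), Rational(1, 11), -21), 89), 2) = Pow(Add(Rational(-21, 55), 89), 2) = Pow(Rational(4874, 55), 2) = Rational(23755876, 3025) ≈ 7853.2)
Pow(M, -1) = Pow(Rational(23755876, 3025), -1) = Rational(3025, 23755876)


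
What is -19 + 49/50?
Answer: -901/50 ≈ -18.020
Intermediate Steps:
-19 + 49/50 = -901/50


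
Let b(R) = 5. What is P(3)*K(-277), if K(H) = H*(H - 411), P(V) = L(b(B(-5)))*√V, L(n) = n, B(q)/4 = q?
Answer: 952880*√3 ≈ 1.6504e+6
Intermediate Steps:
B(q) = 4*q
P(V) = 5*√V
K(H) = H*(-411 + H)
P(3)*K(-277) = (5*√3)*(-277*(-411 - 277)) = (5*√3)*(-277*(-688)) = (5*√3)*190576 = 952880*√3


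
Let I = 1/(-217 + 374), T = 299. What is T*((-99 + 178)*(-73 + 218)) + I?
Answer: 537732066/157 ≈ 3.4250e+6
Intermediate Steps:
I = 1/157 ≈ 0.0063694
T*((-99 + 178)*(-73 + 218)) + I = 299*((-99 + 178)*(-73 + 218)) + 1/157 = 299*(79*145) + 1/157 = 299*11455 + 1/157 = 3425045 + 1/157 = 537732066/157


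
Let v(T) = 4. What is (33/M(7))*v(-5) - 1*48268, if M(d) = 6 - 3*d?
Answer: -241384/5 ≈ -48277.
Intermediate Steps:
(33/M(7))*v(-5) - 1*48268 = (33/(6 - 3*7))*4 - 1*48268 = (33/(6 - 21))*4 - 48268 = (33/(-15))*4 - 48268 = (33*(-1/15))*4 - 48268 = -11/5*4 - 48268 = -44/5 - 48268 = -241384/5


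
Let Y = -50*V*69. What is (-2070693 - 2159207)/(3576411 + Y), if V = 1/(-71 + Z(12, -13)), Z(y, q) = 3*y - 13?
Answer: -33839200/28611863 ≈ -1.1827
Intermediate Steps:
Z(y, q) = -13 + 3*y
V = -1/48 (V = 1/(-71 + (-13 + 3*12)) = 1/(-71 + (-13 + 36)) = 1/(-71 + 23) = 1/(-48) = -1/48 ≈ -0.020833)
Y = 575/8 (Y = -50*(-1/48)*69 = (25/24)*69 = 575/8 ≈ 71.875)
(-2070693 - 2159207)/(3576411 + Y) = (-2070693 - 2159207)/(3576411 + 575/8) = -4229900/28611863/8 = -4229900*8/28611863 = -33839200/28611863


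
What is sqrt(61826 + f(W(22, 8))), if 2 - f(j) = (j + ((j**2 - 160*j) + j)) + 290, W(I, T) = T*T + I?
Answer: sqrt(67730) ≈ 260.25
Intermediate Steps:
W(I, T) = I + T**2 (W(I, T) = T**2 + I = I + T**2)
f(j) = -288 - j**2 + 158*j (f(j) = 2 - ((j + ((j**2 - 160*j) + j)) + 290) = 2 - ((j + (j**2 - 159*j)) + 290) = 2 - ((j**2 - 158*j) + 290) = 2 - (290 + j**2 - 158*j) = 2 + (-290 - j**2 + 158*j) = -288 - j**2 + 158*j)
sqrt(61826 + f(W(22, 8))) = sqrt(61826 + (-288 - (22 + 8**2)**2 + 158*(22 + 8**2))) = sqrt(61826 + (-288 - (22 + 64)**2 + 158*(22 + 64))) = sqrt(61826 + (-288 - 1*86**2 + 158*86)) = sqrt(61826 + (-288 - 1*7396 + 13588)) = sqrt(61826 + (-288 - 7396 + 13588)) = sqrt(61826 + 5904) = sqrt(67730)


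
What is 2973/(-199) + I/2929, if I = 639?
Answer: -8580756/582871 ≈ -14.722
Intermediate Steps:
2973/(-199) + I/2929 = 2973/(-199) + 639/2929 = 2973*(-1/199) + 639*(1/2929) = -2973/199 + 639/2929 = -8580756/582871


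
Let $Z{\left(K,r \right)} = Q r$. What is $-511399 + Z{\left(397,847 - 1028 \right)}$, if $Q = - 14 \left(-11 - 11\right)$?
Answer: $-567147$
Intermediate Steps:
$Q = 308$ ($Q = \left(-14\right) \left(-22\right) = 308$)
$Z{\left(K,r \right)} = 308 r$
$-511399 + Z{\left(397,847 - 1028 \right)} = -511399 + 308 \left(847 - 1028\right) = -511399 + 308 \left(-181\right) = -511399 - 55748 = -567147$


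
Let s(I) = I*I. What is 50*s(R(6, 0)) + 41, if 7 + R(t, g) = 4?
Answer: 491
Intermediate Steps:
R(t, g) = -3 (R(t, g) = -7 + 4 = -3)
s(I) = I**2
50*s(R(6, 0)) + 41 = 50*(-3)**2 + 41 = 50*9 + 41 = 450 + 41 = 491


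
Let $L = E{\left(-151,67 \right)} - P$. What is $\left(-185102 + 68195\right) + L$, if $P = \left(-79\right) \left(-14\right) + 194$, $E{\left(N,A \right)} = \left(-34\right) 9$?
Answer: $-118513$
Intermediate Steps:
$E{\left(N,A \right)} = -306$
$P = 1300$ ($P = 1106 + 194 = 1300$)
$L = -1606$ ($L = -306 - 1300 = -1606$)
$\left(-185102 + 68195\right) + L = \left(-185102 + 68195\right) - 1606 = -116907 - 1606 = -118513$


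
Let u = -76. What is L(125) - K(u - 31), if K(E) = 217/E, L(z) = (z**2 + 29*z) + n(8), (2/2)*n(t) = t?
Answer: 2060823/107 ≈ 19260.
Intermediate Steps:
n(t) = t
L(z) = 8 + z**2 + 29*z (L(z) = (z**2 + 29*z) + 8 = 8 + z**2 + 29*z)
L(125) - K(u - 31) = (8 + 125**2 + 29*125) - 217/(-76 - 31) = (8 + 15625 + 3625) - 217/(-107) = 19258 - 217*(-1)/107 = 19258 - 1*(-217/107) = 19258 + 217/107 = 2060823/107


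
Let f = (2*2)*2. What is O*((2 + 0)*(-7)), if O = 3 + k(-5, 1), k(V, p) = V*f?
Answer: 518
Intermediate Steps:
f = 8 (f = 4*2 = 8)
k(V, p) = 8*V (k(V, p) = V*8 = 8*V)
O = -37 (O = 3 + 8*(-5) = 3 - 40 = -37)
O*((2 + 0)*(-7)) = -37*(2 + 0)*(-7) = -74*(-7) = -37*(-14) = 518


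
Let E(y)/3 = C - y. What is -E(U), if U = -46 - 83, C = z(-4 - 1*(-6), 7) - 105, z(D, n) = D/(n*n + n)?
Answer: -2019/28 ≈ -72.107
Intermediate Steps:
z(D, n) = D/(n + n**2) (z(D, n) = D/(n**2 + n) = D/(n + n**2))
C = -2939/28 (C = (-4 - 1*(-6))/(7*(1 + 7)) - 105 = (-4 + 6)*(1/7)/8 - 105 = 2*(1/7)*(1/8) - 105 = 1/28 - 105 = -2939/28 ≈ -104.96)
U = -129
E(y) = -8817/28 - 3*y (E(y) = 3*(-2939/28 - y) = -8817/28 - 3*y)
-E(U) = -(-8817/28 - 3*(-129)) = -(-8817/28 + 387) = -1*2019/28 = -2019/28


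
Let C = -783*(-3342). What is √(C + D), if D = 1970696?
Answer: √4587482 ≈ 2141.8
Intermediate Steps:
C = 2616786
√(C + D) = √(2616786 + 1970696) = √4587482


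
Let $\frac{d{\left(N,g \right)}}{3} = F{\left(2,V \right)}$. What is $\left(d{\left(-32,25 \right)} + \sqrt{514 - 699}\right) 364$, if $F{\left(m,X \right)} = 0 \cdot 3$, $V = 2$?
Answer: $364 i \sqrt{185} \approx 4950.9 i$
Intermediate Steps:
$F{\left(m,X \right)} = 0$
$d{\left(N,g \right)} = 0$ ($d{\left(N,g \right)} = 3 \cdot 0 = 0$)
$\left(d{\left(-32,25 \right)} + \sqrt{514 - 699}\right) 364 = \left(0 + \sqrt{514 - 699}\right) 364 = \left(0 + \sqrt{-185}\right) 364 = \left(0 + i \sqrt{185}\right) 364 = i \sqrt{185} \cdot 364 = 364 i \sqrt{185}$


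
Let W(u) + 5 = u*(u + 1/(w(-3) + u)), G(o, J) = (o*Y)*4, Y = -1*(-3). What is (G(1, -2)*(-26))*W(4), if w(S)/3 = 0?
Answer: -3744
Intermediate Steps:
Y = 3
w(S) = 0 (w(S) = 3*0 = 0)
G(o, J) = 12*o (G(o, J) = (o*3)*4 = (3*o)*4 = 12*o)
W(u) = -5 + u*(u + 1/u) (W(u) = -5 + u*(u + 1/(0 + u)) = -5 + u*(u + 1/u))
(G(1, -2)*(-26))*W(4) = ((12*1)*(-26))*(-4 + 4²) = (12*(-26))*(-4 + 16) = -312*12 = -3744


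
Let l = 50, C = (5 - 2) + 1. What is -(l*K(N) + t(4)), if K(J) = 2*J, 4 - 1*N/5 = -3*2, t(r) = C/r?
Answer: -5001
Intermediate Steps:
C = 4 (C = 3 + 1 = 4)
t(r) = 4/r
N = 50 (N = 20 - (-15)*2 = 20 - 5*(-6) = 20 + 30 = 50)
-(l*K(N) + t(4)) = -(50*(2*50) + 4/4) = -(50*100 + 4*(¼)) = -(5000 + 1) = -1*5001 = -5001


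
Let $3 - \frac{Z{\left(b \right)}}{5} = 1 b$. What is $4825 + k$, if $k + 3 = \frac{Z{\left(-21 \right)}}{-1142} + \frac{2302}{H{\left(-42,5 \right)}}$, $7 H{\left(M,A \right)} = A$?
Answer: $\frac{22967604}{2855} \approx 8044.7$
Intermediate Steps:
$H{\left(M,A \right)} = \frac{A}{7}$
$Z{\left(b \right)} = 15 - 5 b$ ($Z{\left(b \right)} = 15 - 5 \cdot 1 b = 15 - 5 b$)
$k = \frac{9192229}{2855}$ ($k = -3 + \left(\frac{15 - -105}{-1142} + \frac{2302}{\frac{1}{7} \cdot 5}\right) = -3 + \left(\left(15 + 105\right) \left(- \frac{1}{1142}\right) + \frac{2302}{\frac{5}{7}}\right) = -3 + \left(120 \left(- \frac{1}{1142}\right) + 2302 \cdot \frac{7}{5}\right) = -3 + \left(- \frac{60}{571} + \frac{16114}{5}\right) = -3 + \frac{9200794}{2855} = \frac{9192229}{2855} \approx 3219.7$)
$4825 + k = 4825 + \frac{9192229}{2855} = \frac{22967604}{2855}$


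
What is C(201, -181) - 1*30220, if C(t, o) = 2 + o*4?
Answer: -30942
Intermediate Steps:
C(t, o) = 2 + 4*o
C(201, -181) - 1*30220 = (2 + 4*(-181)) - 1*30220 = (2 - 724) - 30220 = -722 - 30220 = -30942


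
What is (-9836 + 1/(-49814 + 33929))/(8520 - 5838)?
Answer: -156244861/42603570 ≈ -3.6674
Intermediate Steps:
(-9836 + 1/(-49814 + 33929))/(8520 - 5838) = (-9836 + 1/(-15885))/2682 = (-9836 - 1/15885)*(1/2682) = -156244861/15885*1/2682 = -156244861/42603570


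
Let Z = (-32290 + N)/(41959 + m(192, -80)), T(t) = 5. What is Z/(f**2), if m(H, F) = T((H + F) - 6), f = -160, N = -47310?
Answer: -199/2685696 ≈ -7.4096e-5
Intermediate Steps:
m(H, F) = 5
Z = -19900/10491 (Z = (-32290 - 47310)/(41959 + 5) = -79600/41964 = -79600*1/41964 = -19900/10491 ≈ -1.8969)
Z/(f**2) = -19900/(10491*((-160)**2)) = -19900/10491/25600 = -19900/10491*1/25600 = -199/2685696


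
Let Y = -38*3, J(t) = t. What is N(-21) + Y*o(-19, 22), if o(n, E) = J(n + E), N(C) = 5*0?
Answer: -342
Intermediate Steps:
N(C) = 0
Y = -114
o(n, E) = E + n (o(n, E) = n + E = E + n)
N(-21) + Y*o(-19, 22) = 0 - 114*(22 - 19) = 0 - 114*3 = 0 - 342 = -342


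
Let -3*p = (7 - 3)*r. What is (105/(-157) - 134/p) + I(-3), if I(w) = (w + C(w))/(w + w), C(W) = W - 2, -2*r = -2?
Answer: 95297/942 ≈ 101.16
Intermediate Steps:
r = 1 (r = -½*(-2) = 1)
C(W) = -2 + W
p = -4/3 (p = -(7 - 3)/3 = -4/3 ≈ -1.3333)
I(w) = (-2 + 2*w)/(2*w) (I(w) = (w + (-2 + w))/(w + w) = (-2 + 2*w)/((2*w)) = (-2 + 2*w)*(1/(2*w)) = (-2 + 2*w)/(2*w))
(105/(-157) - 134/p) + I(-3) = (105/(-157) - 134/(-4/3)) + (-1 - 3)/(-3) = (105*(-1/157) - 134*(-¾)) - ⅓*(-4) = (-105/157 + 201/2) + 4/3 = 31347/314 + 4/3 = 95297/942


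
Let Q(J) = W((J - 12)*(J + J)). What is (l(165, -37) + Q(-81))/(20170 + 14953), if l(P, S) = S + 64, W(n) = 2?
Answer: 29/35123 ≈ 0.00082567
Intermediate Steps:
Q(J) = 2
l(P, S) = 64 + S
(l(165, -37) + Q(-81))/(20170 + 14953) = ((64 - 37) + 2)/(20170 + 14953) = (27 + 2)/35123 = 29*(1/35123) = 29/35123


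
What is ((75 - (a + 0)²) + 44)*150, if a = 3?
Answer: 16500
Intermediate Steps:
((75 - (a + 0)²) + 44)*150 = ((75 - (3 + 0)²) + 44)*150 = ((75 - 1*3²) + 44)*150 = ((75 - 1*9) + 44)*150 = ((75 - 9) + 44)*150 = (66 + 44)*150 = 110*150 = 16500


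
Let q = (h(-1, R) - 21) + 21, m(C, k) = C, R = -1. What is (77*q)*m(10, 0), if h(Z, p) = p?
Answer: -770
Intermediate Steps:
q = -1 (q = (-1 - 21) + 21 = -22 + 21 = -1)
(77*q)*m(10, 0) = (77*(-1))*10 = -77*10 = -770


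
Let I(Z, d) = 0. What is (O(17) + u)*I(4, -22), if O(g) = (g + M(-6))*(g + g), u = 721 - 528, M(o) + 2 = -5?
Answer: 0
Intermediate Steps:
M(o) = -7 (M(o) = -2 - 5 = -7)
u = 193
O(g) = 2*g*(-7 + g) (O(g) = (g - 7)*(g + g) = (-7 + g)*(2*g) = 2*g*(-7 + g))
(O(17) + u)*I(4, -22) = (2*17*(-7 + 17) + 193)*0 = (2*17*10 + 193)*0 = (340 + 193)*0 = 533*0 = 0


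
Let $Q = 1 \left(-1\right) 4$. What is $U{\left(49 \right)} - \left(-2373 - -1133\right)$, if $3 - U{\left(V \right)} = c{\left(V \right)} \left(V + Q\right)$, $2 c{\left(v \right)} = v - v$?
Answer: $1243$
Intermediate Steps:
$c{\left(v \right)} = 0$ ($c{\left(v \right)} = \frac{v - v}{2} = \frac{1}{2} \cdot 0 = 0$)
$Q = -4$ ($Q = \left(-1\right) 4 = -4$)
$U{\left(V \right)} = 3$ ($U{\left(V \right)} = 3 - 0 \left(V - 4\right) = 3 - 0 \left(-4 + V\right) = 3 - 0 = 3 + 0 = 3$)
$U{\left(49 \right)} - \left(-2373 - -1133\right) = 3 - \left(-2373 - -1133\right) = 3 - \left(-2373 + 1133\right) = 3 - -1240 = 3 + 1240 = 1243$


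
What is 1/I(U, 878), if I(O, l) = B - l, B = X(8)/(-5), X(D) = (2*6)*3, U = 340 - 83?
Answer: -5/4426 ≈ -0.0011297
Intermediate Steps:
U = 257
X(D) = 36 (X(D) = 12*3 = 36)
B = -36/5 (B = 36/(-5) = 36*(-1/5) = -36/5 ≈ -7.2000)
I(O, l) = -36/5 - l
1/I(U, 878) = 1/(-36/5 - 1*878) = 1/(-36/5 - 878) = 1/(-4426/5) = -5/4426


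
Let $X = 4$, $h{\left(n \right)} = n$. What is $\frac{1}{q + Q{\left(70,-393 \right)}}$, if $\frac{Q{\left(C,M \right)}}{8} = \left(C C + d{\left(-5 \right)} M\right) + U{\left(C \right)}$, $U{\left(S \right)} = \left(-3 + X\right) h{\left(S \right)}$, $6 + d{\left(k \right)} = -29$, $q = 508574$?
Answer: $\frac{1}{658374} \approx 1.5189 \cdot 10^{-6}$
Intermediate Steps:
$d{\left(k \right)} = -35$ ($d{\left(k \right)} = -6 - 29 = -35$)
$U{\left(S \right)} = S$ ($U{\left(S \right)} = \left(-3 + 4\right) S = 1 S = S$)
$Q{\left(C,M \right)} = - 280 M + 8 C + 8 C^{2}$ ($Q{\left(C,M \right)} = 8 \left(\left(C C - 35 M\right) + C\right) = 8 \left(\left(C^{2} - 35 M\right) + C\right) = 8 \left(C + C^{2} - 35 M\right) = - 280 M + 8 C + 8 C^{2}$)
$\frac{1}{q + Q{\left(70,-393 \right)}} = \frac{1}{508574 + \left(\left(-280\right) \left(-393\right) + 8 \cdot 70 + 8 \cdot 70^{2}\right)} = \frac{1}{508574 + \left(110040 + 560 + 8 \cdot 4900\right)} = \frac{1}{508574 + \left(110040 + 560 + 39200\right)} = \frac{1}{508574 + 149800} = \frac{1}{658374}$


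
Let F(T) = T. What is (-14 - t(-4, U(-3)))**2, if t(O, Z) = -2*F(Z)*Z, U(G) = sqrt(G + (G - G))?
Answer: 400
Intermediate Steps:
U(G) = sqrt(G) (U(G) = sqrt(G + 0) = sqrt(G))
t(O, Z) = -2*Z**2 (t(O, Z) = -2*Z*Z = -2*Z**2)
(-14 - t(-4, U(-3)))**2 = (-14 - (-2)*(sqrt(-3))**2)**2 = (-14 - (-2)*(I*sqrt(3))**2)**2 = (-14 - (-2)*(-3))**2 = (-14 - 1*6)**2 = (-14 - 6)**2 = (-20)**2 = 400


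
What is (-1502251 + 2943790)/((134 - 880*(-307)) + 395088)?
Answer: 480513/221794 ≈ 2.1665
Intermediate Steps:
(-1502251 + 2943790)/((134 - 880*(-307)) + 395088) = 1441539/((134 + 270160) + 395088) = 1441539/(270294 + 395088) = 1441539/665382 = 1441539*(1/665382) = 480513/221794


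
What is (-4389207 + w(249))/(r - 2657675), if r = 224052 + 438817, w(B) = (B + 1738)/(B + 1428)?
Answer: 3680349076/1672644831 ≈ 2.2003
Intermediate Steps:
w(B) = (1738 + B)/(1428 + B)
r = 662869
(-4389207 + w(249))/(r - 2657675) = (-4389207 + (1738 + 249)/(1428 + 249))/(662869 - 2657675) = (-4389207 + 1987/1677)/(-1994806) = (-4389207 + (1/1677)*1987)*(-1/1994806) = (-4389207 + 1987/1677)*(-1/1994806) = -7360698152/1677*(-1/1994806) = 3680349076/1672644831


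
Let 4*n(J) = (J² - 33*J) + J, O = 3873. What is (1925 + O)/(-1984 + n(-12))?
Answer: -2899/926 ≈ -3.1307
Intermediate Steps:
n(J) = -8*J + J²/4 (n(J) = ((J² - 33*J) + J)/4 = (J² - 32*J)/4 = -8*J + J²/4)
(1925 + O)/(-1984 + n(-12)) = (1925 + 3873)/(-1984 + (¼)*(-12)*(-32 - 12)) = 5798/(-1984 + (¼)*(-12)*(-44)) = 5798/(-1984 + 132) = 5798/(-1852) = 5798*(-1/1852) = -2899/926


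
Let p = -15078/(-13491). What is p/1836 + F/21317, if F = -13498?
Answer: -55669494887/88001819982 ≈ -0.63260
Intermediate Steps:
p = 5026/4497 (p = -15078*(-1/13491) = 5026/4497 ≈ 1.1176)
p/1836 + F/21317 = (5026/4497)/1836 - 13498/21317 = (5026/4497)*(1/1836) - 13498*1/21317 = 2513/4128246 - 13498/21317 = -55669494887/88001819982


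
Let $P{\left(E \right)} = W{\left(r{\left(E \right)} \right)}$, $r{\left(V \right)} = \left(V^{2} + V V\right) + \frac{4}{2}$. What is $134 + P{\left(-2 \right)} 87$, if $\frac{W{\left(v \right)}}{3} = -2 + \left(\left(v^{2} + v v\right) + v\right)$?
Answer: $54422$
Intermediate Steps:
$r{\left(V \right)} = 2 + 2 V^{2}$ ($r{\left(V \right)} = \left(V^{2} + V^{2}\right) + 4 \cdot \frac{1}{2} = 2 V^{2} + 2 = 2 + 2 V^{2}$)
$W{\left(v \right)} = -6 + 3 v + 6 v^{2}$ ($W{\left(v \right)} = 3 \left(-2 + \left(\left(v^{2} + v v\right) + v\right)\right) = 3 \left(-2 + \left(\left(v^{2} + v^{2}\right) + v\right)\right) = 3 \left(-2 + \left(2 v^{2} + v\right)\right) = 3 \left(-2 + \left(v + 2 v^{2}\right)\right) = 3 \left(-2 + v + 2 v^{2}\right) = -6 + 3 v + 6 v^{2}$)
$P{\left(E \right)} = 6 E^{2} + 6 \left(2 + 2 E^{2}\right)^{2}$ ($P{\left(E \right)} = -6 + 3 \left(2 + 2 E^{2}\right) + 6 \left(2 + 2 E^{2}\right)^{2} = -6 + \left(6 + 6 E^{2}\right) + 6 \left(2 + 2 E^{2}\right)^{2} = 6 E^{2} + 6 \left(2 + 2 E^{2}\right)^{2}$)
$134 + P{\left(-2 \right)} 87 = 134 + \left(24 + 24 \left(-2\right)^{4} + 54 \left(-2\right)^{2}\right) 87 = 134 + \left(24 + 24 \cdot 16 + 54 \cdot 4\right) 87 = 134 + \left(24 + 384 + 216\right) 87 = 134 + 624 \cdot 87 = 134 + 54288 = 54422$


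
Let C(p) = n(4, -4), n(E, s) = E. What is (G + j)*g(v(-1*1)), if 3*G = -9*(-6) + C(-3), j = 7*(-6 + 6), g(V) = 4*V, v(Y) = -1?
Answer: -232/3 ≈ -77.333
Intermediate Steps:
C(p) = 4
j = 0 (j = 7*0 = 0)
G = 58/3 (G = (-9*(-6) + 4)/3 = (54 + 4)/3 = (1/3)*58 = 58/3 ≈ 19.333)
(G + j)*g(v(-1*1)) = (58/3 + 0)*(4*(-1)) = (58/3)*(-4) = -232/3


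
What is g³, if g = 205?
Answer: 8615125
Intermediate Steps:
g³ = 205³ = 8615125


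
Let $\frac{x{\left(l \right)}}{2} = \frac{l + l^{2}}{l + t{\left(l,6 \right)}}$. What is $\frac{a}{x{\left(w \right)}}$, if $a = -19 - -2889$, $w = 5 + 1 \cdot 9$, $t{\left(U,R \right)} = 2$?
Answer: $\frac{328}{3} \approx 109.33$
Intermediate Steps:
$w = 14$ ($w = 5 + 9 = 14$)
$x{\left(l \right)} = \frac{2 \left(l + l^{2}\right)}{2 + l}$ ($x{\left(l \right)} = 2 \frac{l + l^{2}}{l + 2} = 2 \frac{l + l^{2}}{2 + l} = \frac{2 \left(l + l^{2}\right)}{2 + l}$)
$a = 2870$ ($a = -19 + 2889 = 2870$)
$\frac{a}{x{\left(w \right)}} = \frac{2870}{2 \cdot 14 \frac{1}{2 + 14} \left(1 + 14\right)} = \frac{2870}{2 \cdot 14 \cdot \frac{1}{16} \cdot 15} = \frac{2870}{\frac{105}{4}} = 2870 \cdot \frac{4}{105} = \frac{328}{3}$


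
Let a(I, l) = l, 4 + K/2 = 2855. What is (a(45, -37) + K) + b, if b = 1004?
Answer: 6669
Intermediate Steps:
K = 5702 (K = -8 + 2*2855 = -8 + 5710 = 5702)
(a(45, -37) + K) + b = (-37 + 5702) + 1004 = 5665 + 1004 = 6669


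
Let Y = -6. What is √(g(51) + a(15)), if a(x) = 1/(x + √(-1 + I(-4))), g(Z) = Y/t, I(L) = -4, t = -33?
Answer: √(2/11 + 1/(15 + I*√5)) ≈ 0.49712 - 0.0097783*I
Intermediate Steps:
g(Z) = 2/11 (g(Z) = -6/(-33) = -6*(-1/33) = 2/11)
a(x) = 1/(x + I*√5) (a(x) = 1/(x + √(-1 - 4)) = 1/(x + √(-5)) = 1/(x + I*√5))
√(g(51) + a(15)) = √(2/11 + 1/(15 + I*√5))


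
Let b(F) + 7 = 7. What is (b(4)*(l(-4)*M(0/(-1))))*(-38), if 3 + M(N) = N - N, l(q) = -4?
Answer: 0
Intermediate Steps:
b(F) = 0 (b(F) = -7 + 7 = 0)
M(N) = -3 (M(N) = -3 + (N - N) = -3 + 0 = -3)
(b(4)*(l(-4)*M(0/(-1))))*(-38) = (0*(-4*(-3)))*(-38) = (0*12)*(-38) = 0*(-38) = 0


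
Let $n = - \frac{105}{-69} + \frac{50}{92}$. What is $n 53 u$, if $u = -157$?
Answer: $- \frac{790495}{46} \approx -17185.0$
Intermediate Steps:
$n = \frac{95}{46}$ ($n = \left(-105\right) \left(- \frac{1}{69}\right) + 50 \cdot \frac{1}{92} = \frac{35}{23} + \frac{25}{46} = \frac{95}{46} \approx 2.0652$)
$n 53 u = \frac{95}{46} \cdot 53 \left(-157\right) = \frac{5035}{46} \left(-157\right) = - \frac{790495}{46}$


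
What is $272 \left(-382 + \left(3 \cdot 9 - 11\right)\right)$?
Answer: $-99552$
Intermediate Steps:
$272 \left(-382 + \left(3 \cdot 9 - 11\right)\right) = 272 \left(-382 + \left(27 - 11\right)\right) = 272 \left(-382 + 16\right) = 272 \left(-366\right) = -99552$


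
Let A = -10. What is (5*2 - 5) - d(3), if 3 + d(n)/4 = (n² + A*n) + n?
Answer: 89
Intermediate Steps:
d(n) = -12 - 36*n + 4*n² (d(n) = -12 + 4*((n² - 10*n) + n) = -12 + 4*(n² - 9*n) = -12 + (-36*n + 4*n²) = -12 - 36*n + 4*n²)
(5*2 - 5) - d(3) = (5*2 - 5) - (-12 - 36*3 + 4*3²) = (10 - 5) - (-12 - 108 + 4*9) = 5 - (-12 - 108 + 36) = 5 - 1*(-84) = 5 + 84 = 89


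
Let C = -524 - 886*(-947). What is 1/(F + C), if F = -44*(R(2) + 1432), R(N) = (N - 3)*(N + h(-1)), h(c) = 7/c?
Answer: 1/775290 ≈ 1.2898e-6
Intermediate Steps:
C = 838518 (C = -524 + 839042 = 838518)
R(N) = (-7 + N)*(-3 + N) (R(N) = (N - 3)*(N + 7/(-1)) = (-3 + N)*(N + 7*(-1)) = (-3 + N)*(N - 7) = (-3 + N)*(-7 + N) = (-7 + N)*(-3 + N))
F = -63228 (F = -44*((21 + 2² - 10*2) + 1432) = -44*((21 + 4 - 20) + 1432) = -44*(5 + 1432) = -44*1437 = -63228)
1/(F + C) = 1/(-63228 + 838518) = 1/775290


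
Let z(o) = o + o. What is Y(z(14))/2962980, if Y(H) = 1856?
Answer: 464/740745 ≈ 0.00062640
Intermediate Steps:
z(o) = 2*o
Y(z(14))/2962980 = 1856/2962980 = 1856*(1/2962980) = 464/740745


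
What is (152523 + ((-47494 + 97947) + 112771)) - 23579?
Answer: 292168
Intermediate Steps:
(152523 + ((-47494 + 97947) + 112771)) - 23579 = (152523 + (50453 + 112771)) - 23579 = (152523 + 163224) - 23579 = 315747 - 23579 = 292168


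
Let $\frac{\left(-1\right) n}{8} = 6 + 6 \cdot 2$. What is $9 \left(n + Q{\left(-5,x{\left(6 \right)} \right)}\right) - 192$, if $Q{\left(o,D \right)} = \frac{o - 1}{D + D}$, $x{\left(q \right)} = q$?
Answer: $- \frac{2985}{2} \approx -1492.5$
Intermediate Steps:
$n = -144$ ($n = - 8 \left(6 + 6 \cdot 2\right) = - 8 \left(6 + 12\right) = \left(-8\right) 18 = -144$)
$Q{\left(o,D \right)} = \frac{-1 + o}{2 D}$
$9 \left(n + Q{\left(-5,x{\left(6 \right)} \right)}\right) - 192 = 9 \left(-144 + \frac{-1 - 5}{2 \cdot 6}\right) - 192 = 9 \left(-144 + \frac{1}{2} \cdot \frac{1}{6} \left(-6\right)\right) - 192 = 9 \left(-144 - \frac{1}{2}\right) - 192 = 9 \left(- \frac{289}{2}\right) - 192 = - \frac{2601}{2} - 192 = - \frac{2985}{2}$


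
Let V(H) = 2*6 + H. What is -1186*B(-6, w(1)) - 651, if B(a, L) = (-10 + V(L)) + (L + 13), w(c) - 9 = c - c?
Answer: -39789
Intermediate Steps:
V(H) = 12 + H
w(c) = 9 (w(c) = 9 + (c - c) = 9 + 0 = 9)
B(a, L) = 15 + 2*L (B(a, L) = (-10 + (12 + L)) + (L + 13) = (2 + L) + (13 + L) = 15 + 2*L)
-1186*B(-6, w(1)) - 651 = -1186*(15 + 2*9) - 651 = -1186*(15 + 18) - 651 = -1186*33 - 651 = -39138 - 651 = -39789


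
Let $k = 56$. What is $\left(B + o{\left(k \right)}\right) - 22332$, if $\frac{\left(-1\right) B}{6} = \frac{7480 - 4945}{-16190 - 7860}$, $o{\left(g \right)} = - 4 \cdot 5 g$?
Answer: $- \frac{4338503}{185} \approx -23451.0$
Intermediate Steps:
$o{\left(g \right)} = - 20 g$
$B = \frac{117}{185}$ ($B = - 6 \frac{7480 - 4945}{-16190 - 7860} = - 6 \frac{2535}{-24050} = - 6 \cdot 2535 \left(- \frac{1}{24050}\right) = \left(-6\right) \left(- \frac{39}{370}\right) = \frac{117}{185} \approx 0.63243$)
$\left(B + o{\left(k \right)}\right) - 22332 = \left(\frac{117}{185} - 1120\right) - 22332 = - \frac{207083}{185} - 22332 = - \frac{4338503}{185}$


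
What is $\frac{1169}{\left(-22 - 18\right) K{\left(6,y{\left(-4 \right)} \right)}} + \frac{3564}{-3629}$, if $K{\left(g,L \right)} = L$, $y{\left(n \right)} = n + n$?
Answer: $\frac{3101821}{1161280} \approx 2.671$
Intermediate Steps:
$y{\left(n \right)} = 2 n$
$\frac{1169}{\left(-22 - 18\right) K{\left(6,y{\left(-4 \right)} \right)}} + \frac{3564}{-3629} = \frac{1169}{\left(-22 - 18\right) 2 \left(-4\right)} + \frac{3564}{-3629} = \frac{1169}{\left(-40\right) \left(-8\right)} + 3564 \left(- \frac{1}{3629}\right) = \frac{1169}{320} - \frac{3564}{3629} = \frac{3101821}{1161280}$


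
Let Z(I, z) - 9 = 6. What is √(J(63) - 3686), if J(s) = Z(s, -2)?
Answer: I*√3671 ≈ 60.589*I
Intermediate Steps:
Z(I, z) = 15 (Z(I, z) = 9 + 6 = 15)
J(s) = 15
√(J(63) - 3686) = √(15 - 3686) = √(-3671) = I*√3671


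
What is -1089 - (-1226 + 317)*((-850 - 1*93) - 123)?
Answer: -970083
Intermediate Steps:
-1089 - (-1226 + 317)*((-850 - 1*93) - 123) = -1089 - (-909)*((-850 - 93) - 123) = -1089 - (-909)*(-943 - 123) = -1089 - (-909)*(-1066) = -1089 - 1*968994 = -1089 - 968994 = -970083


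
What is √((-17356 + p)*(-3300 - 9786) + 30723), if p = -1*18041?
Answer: √463235865 ≈ 21523.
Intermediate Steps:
p = -18041
√((-17356 + p)*(-3300 - 9786) + 30723) = √((-17356 - 18041)*(-3300 - 9786) + 30723) = √(-35397*(-13086) + 30723) = √(463205142 + 30723) = √463235865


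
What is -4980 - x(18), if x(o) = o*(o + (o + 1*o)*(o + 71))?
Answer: -62976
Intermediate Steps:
x(o) = o*(o + 2*o*(71 + o)) (x(o) = o*(o + (o + o)*(71 + o)) = o*(o + (2*o)*(71 + o)) = o*(o + 2*o*(71 + o)))
-4980 - x(18) = -4980 - 18**2*(143 + 2*18) = -4980 - 324*(143 + 36) = -4980 - 324*179 = -4980 - 1*57996 = -4980 - 57996 = -62976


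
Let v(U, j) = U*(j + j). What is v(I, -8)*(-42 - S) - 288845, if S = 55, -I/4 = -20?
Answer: -164685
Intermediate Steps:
I = 80 (I = -4*(-20) = 80)
v(U, j) = 2*U*j (v(U, j) = U*(2*j) = 2*U*j)
v(I, -8)*(-42 - S) - 288845 = (2*80*(-8))*(-42 - 1*55) - 288845 = -1280*(-42 - 55) - 288845 = -1280*(-97) - 288845 = 124160 - 288845 = -164685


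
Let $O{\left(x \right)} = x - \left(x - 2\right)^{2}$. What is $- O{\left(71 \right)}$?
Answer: $4690$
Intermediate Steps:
$O{\left(x \right)} = x - \left(-2 + x\right)^{2}$
$- O{\left(71 \right)} = - (71 - \left(-2 + 71\right)^{2}) = - (71 - 69^{2}) = - (71 - 4761) = \left(-1\right) \left(-4690\right) = 4690$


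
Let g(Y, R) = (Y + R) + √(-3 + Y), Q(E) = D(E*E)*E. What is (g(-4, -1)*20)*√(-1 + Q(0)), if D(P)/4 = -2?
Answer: 20*I*(-5 + I*√7) ≈ -52.915 - 100.0*I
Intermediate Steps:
D(P) = -8 (D(P) = 4*(-2) = -8)
Q(E) = -8*E
g(Y, R) = R + Y + √(-3 + Y) (g(Y, R) = (R + Y) + √(-3 + Y) = R + Y + √(-3 + Y))
(g(-4, -1)*20)*√(-1 + Q(0)) = ((-1 - 4 + √(-3 - 4))*20)*√(-1 - 8*0) = ((-1 - 4 + √(-7))*20)*√(-1 + 0) = ((-1 - 4 + I*√7)*20)*√(-1) = ((-5 + I*√7)*20)*I = (-100 + 20*I*√7)*I = I*(-100 + 20*I*√7)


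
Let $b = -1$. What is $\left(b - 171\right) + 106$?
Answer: $-66$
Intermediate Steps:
$\left(b - 171\right) + 106 = \left(-1 - 171\right) + 106 = -172 + 106 = -66$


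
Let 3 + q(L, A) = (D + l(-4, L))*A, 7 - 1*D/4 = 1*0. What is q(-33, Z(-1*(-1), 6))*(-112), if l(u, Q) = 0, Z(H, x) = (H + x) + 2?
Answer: -27888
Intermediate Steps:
Z(H, x) = 2 + H + x
D = 28 (D = 28 - 4*0 = 28 + 0 = 28)
q(L, A) = -3 + 28*A (q(L, A) = -3 + (28 + 0)*A = -3 + 28*A)
q(-33, Z(-1*(-1), 6))*(-112) = (-3 + 28*(2 - 1*(-1) + 6))*(-112) = (-3 + 28*(2 + 1 + 6))*(-112) = (-3 + 28*9)*(-112) = (-3 + 252)*(-112) = 249*(-112) = -27888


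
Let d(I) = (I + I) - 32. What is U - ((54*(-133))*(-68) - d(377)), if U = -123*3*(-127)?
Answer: -440791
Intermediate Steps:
d(I) = -32 + 2*I (d(I) = 2*I - 32 = -32 + 2*I)
U = 46863 (U = -369*(-127) = 46863)
U - ((54*(-133))*(-68) - d(377)) = 46863 - ((54*(-133))*(-68) - (-32 + 2*377)) = 46863 - (-7182*(-68) - (-32 + 754)) = 46863 - (488376 - 1*722) = 46863 - (488376 - 722) = 46863 - 1*487654 = 46863 - 487654 = -440791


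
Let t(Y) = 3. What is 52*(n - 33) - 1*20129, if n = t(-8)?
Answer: -21689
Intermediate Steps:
n = 3
52*(n - 33) - 1*20129 = 52*(3 - 33) - 1*20129 = 52*(-30) - 20129 = -1560 - 20129 = -21689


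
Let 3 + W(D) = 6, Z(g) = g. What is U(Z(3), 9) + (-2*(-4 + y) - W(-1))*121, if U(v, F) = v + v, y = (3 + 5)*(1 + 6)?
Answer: -12941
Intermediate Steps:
W(D) = 3 (W(D) = -3 + 6 = 3)
y = 56 (y = 8*7 = 56)
U(v, F) = 2*v
U(Z(3), 9) + (-2*(-4 + y) - W(-1))*121 = 2*3 + (-2*(-4 + 56) - 1*3)*121 = 6 + (-2*52 - 3)*121 = 6 + (-104 - 3)*121 = 6 - 107*121 = 6 - 12947 = -12941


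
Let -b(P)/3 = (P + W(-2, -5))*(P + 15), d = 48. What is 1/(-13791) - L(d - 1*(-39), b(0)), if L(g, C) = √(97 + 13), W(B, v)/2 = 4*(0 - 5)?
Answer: -1/13791 - √110 ≈ -10.488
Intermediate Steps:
W(B, v) = -40 (W(B, v) = 2*(4*(0 - 5)) = 2*(4*(-5)) = 2*(-20) = -40)
b(P) = -3*(-40 + P)*(15 + P) (b(P) = -3*(P - 40)*(P + 15) = -3*(-40 + P)*(15 + P))
L(g, C) = √110
1/(-13791) - L(d - 1*(-39), b(0)) = 1/(-13791) - √110 = -1/13791 - √110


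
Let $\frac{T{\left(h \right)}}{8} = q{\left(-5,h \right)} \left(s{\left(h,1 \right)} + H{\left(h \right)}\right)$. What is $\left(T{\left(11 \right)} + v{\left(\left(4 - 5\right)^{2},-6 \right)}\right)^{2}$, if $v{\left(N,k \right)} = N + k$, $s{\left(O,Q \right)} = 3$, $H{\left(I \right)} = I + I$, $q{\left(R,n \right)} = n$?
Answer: $4818025$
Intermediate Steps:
$H{\left(I \right)} = 2 I$
$T{\left(h \right)} = 8 h \left(3 + 2 h\right)$
$\left(T{\left(11 \right)} + v{\left(\left(4 - 5\right)^{2},-6 \right)}\right)^{2} = \left(8 \cdot 11 \left(3 + 2 \cdot 11\right) - \left(6 - \left(4 - 5\right)^{2}\right)\right)^{2} = \left(8 \cdot 11 \left(3 + 22\right) - \left(6 - \left(-1\right)^{2}\right)\right)^{2} = \left(8 \cdot 11 \cdot 25 + \left(1 - 6\right)\right)^{2} = \left(2200 - 5\right)^{2} = 2195^{2} = 4818025$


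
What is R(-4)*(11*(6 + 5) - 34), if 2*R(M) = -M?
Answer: 174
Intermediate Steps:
R(M) = -M/2 (R(M) = (-M)/2 = -M/2)
R(-4)*(11*(6 + 5) - 34) = (-1/2*(-4))*(11*(6 + 5) - 34) = 2*(11*11 - 34) = 2*(121 - 34) = 2*87 = 174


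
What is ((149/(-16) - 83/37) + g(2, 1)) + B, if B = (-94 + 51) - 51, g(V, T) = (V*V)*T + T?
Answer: -59529/592 ≈ -100.56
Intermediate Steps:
g(V, T) = T + T*V² (g(V, T) = V²*T + T = T*V² + T = T + T*V²)
B = -94 (B = -43 - 51 = -94)
((149/(-16) - 83/37) + g(2, 1)) + B = ((149/(-16) - 83/37) + 1*(1 + 2²)) - 94 = ((149*(-1/16) - 83*1/37) + 1*(1 + 4)) - 94 = ((-149/16 - 83/37) + 1*5) - 94 = (-6841/592 + 5) - 94 = -3881/592 - 94 = -59529/592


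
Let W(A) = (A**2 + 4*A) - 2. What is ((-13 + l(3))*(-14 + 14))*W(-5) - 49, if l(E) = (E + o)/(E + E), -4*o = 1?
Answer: -49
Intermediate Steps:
o = -1/4 (o = -1/4*1 = -1/4 ≈ -0.25000)
W(A) = -2 + A**2 + 4*A
l(E) = (-1/4 + E)/(2*E) (l(E) = (E - 1/4)/(E + E) = (-1/4 + E)/((2*E)) = (-1/4 + E)*(1/(2*E)) = (-1/4 + E)/(2*E))
((-13 + l(3))*(-14 + 14))*W(-5) - 49 = ((-13 + (1/8)*(-1 + 4*3)/3)*(-14 + 14))*(-2 + (-5)**2 + 4*(-5)) - 49 = ((-13 + (1/8)*(1/3)*(-1 + 12))*0)*(-2 + 25 - 20) - 49 = ((-13 + (1/8)*(1/3)*11)*0)*3 - 49 = ((-13 + 11/24)*0)*3 - 49 = -301/24*0*3 - 49 = 0*3 - 49 = 0 - 49 = -49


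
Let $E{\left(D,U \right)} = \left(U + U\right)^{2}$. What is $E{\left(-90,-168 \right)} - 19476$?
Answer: $93420$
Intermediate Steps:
$E{\left(D,U \right)} = 4 U^{2}$ ($E{\left(D,U \right)} = \left(2 U\right)^{2} = 4 U^{2}$)
$E{\left(-90,-168 \right)} - 19476 = 4 \left(-168\right)^{2} - 19476 = 4 \cdot 28224 - 19476 = 112896 - 19476 = 93420$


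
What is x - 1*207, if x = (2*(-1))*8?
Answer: -223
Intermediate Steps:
x = -16 (x = -2*8 = -16)
x - 1*207 = -16 - 1*207 = -16 - 207 = -223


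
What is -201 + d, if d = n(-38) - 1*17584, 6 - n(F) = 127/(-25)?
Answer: -444348/25 ≈ -17774.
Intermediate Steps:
n(F) = 277/25 (n(F) = 6 - 127/(-25) = 6 - 127*(-1)/25 = 6 - 1*(-127/25) = 6 + 127/25 = 277/25)
d = -439323/25 (d = 277/25 - 1*17584 = 277/25 - 17584 = -439323/25 ≈ -17573.)
-201 + d = -201 - 439323/25 = -444348/25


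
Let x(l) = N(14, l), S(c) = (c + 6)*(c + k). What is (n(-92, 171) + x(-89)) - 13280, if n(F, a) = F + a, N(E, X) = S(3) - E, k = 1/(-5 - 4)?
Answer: -13189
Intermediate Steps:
k = -⅑ (k = 1/(-9) = -⅑ ≈ -0.11111)
S(c) = (6 + c)*(-⅑ + c) (S(c) = (c + 6)*(c - ⅑) = (6 + c)*(-⅑ + c))
N(E, X) = 26 - E (N(E, X) = (-⅔ + 3² + (53/9)*3) - E = (-⅔ + 9 + 53/3) - E = 26 - E)
x(l) = 12 (x(l) = 26 - 1*14 = 26 - 14 = 12)
(n(-92, 171) + x(-89)) - 13280 = ((-92 + 171) + 12) - 13280 = (79 + 12) - 13280 = 91 - 13280 = -13189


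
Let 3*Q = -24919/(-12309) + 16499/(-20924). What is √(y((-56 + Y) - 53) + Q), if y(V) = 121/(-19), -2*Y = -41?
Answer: I*√35659002295466609191/2446758402 ≈ 2.4406*I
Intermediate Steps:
Y = 41/2 (Y = -½*(-41) = 41/2 ≈ 20.500)
Q = 318318965/772660548 (Q = (-24919/(-12309) + 16499/(-20924))/3 = (-24919*(-1/12309) + 16499*(-1/20924))/3 = (24919/12309 - 16499/20924)/3 = (⅓)*(318318965/257553516) = 318318965/772660548 ≈ 0.41198)
y(V) = -121/19 (y(V) = 121*(-1/19) = -121/19)
√(y((-56 + Y) - 53) + Q) = √(-121/19 + 318318965/772660548) = √(-87443865973/14680550412) = I*√35659002295466609191/2446758402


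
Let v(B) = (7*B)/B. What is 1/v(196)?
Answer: ⅐ ≈ 0.14286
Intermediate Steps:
v(B) = 7
1/v(196) = 1/7 = ⅐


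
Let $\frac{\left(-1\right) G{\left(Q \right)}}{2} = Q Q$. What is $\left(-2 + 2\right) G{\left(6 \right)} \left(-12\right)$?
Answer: $0$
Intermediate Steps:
$G{\left(Q \right)} = - 2 Q^{2}$ ($G{\left(Q \right)} = - 2 Q Q = - 2 Q^{2}$)
$\left(-2 + 2\right) G{\left(6 \right)} \left(-12\right) = \left(-2 + 2\right) \left(- 2 \cdot 6^{2}\right) \left(-12\right) = 0 \left(\left(-2\right) 36\right) \left(-12\right) = 0 \left(-72\right) \left(-12\right) = 0 \left(-12\right) = 0$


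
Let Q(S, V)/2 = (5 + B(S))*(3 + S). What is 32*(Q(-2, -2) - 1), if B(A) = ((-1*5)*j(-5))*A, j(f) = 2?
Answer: 1568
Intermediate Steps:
B(A) = -10*A (B(A) = (-1*5*2)*A = (-5*2)*A = -10*A)
Q(S, V) = 2*(3 + S)*(5 - 10*S) (Q(S, V) = 2*((5 - 10*S)*(3 + S)) = 2*((3 + S)*(5 - 10*S)) = 2*(3 + S)*(5 - 10*S))
32*(Q(-2, -2) - 1) = 32*((30 - 50*(-2) - 20*(-2)²) - 1) = 32*((30 + 100 - 20*4) - 1) = 32*((30 + 100 - 80) - 1) = 32*(50 - 1) = 32*49 = 1568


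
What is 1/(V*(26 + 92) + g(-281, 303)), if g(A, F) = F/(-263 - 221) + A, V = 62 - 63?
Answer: -484/193419 ≈ -0.0025023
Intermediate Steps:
V = -1
g(A, F) = A - F/484 (g(A, F) = F/(-484) + A = -F/484 + A = A - F/484)
1/(V*(26 + 92) + g(-281, 303)) = 1/(-(26 + 92) + (-281 - 1/484*303)) = 1/(-1*118 + (-281 - 303/484)) = 1/(-118 - 136307/484) = 1/(-193419/484) = -484/193419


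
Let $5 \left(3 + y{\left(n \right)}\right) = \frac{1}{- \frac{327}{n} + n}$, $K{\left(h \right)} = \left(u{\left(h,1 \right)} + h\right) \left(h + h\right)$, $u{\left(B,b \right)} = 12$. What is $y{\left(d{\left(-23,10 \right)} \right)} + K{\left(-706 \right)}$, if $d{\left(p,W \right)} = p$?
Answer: $\frac{989724227}{1010} \approx 9.7993 \cdot 10^{5}$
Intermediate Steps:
$K{\left(h \right)} = 2 h \left(12 + h\right)$ ($K{\left(h \right)} = \left(12 + h\right) \left(h + h\right) = \left(12 + h\right) 2 h = 2 h \left(12 + h\right)$)
$y{\left(n \right)} = -3 + \frac{1}{5 \left(n - \frac{327}{n}\right)}$ ($y{\left(n \right)} = -3 + \frac{1}{5 \left(- \frac{327}{n} + n\right)} = -3 + \frac{1}{5 \left(n - \frac{327}{n}\right)}$)
$y{\left(d{\left(-23,10 \right)} \right)} + K{\left(-706 \right)} = \frac{4905 - 23 - 15 \left(-23\right)^{2}}{5 \left(-327 + \left(-23\right)^{2}\right)} + 2 \left(-706\right) \left(12 - 706\right) = \frac{4905 - 23 - 7935}{5 \left(-327 + 529\right)} + 2 \left(-706\right) \left(-694\right) = \frac{4905 - 23 - 7935}{5 \cdot 202} + 979928 = \frac{1}{5} \cdot \frac{1}{202} \left(-3053\right) + 979928 = - \frac{3053}{1010} + 979928 = \frac{989724227}{1010}$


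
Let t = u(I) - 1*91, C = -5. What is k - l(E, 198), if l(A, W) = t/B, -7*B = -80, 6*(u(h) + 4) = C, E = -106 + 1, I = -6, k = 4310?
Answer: 414565/96 ≈ 4318.4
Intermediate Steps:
E = -105
u(h) = -29/6 (u(h) = -4 + (⅙)*(-5) = -4 - ⅚ = -29/6)
B = 80/7 (B = -⅐*(-80) = 80/7 ≈ 11.429)
t = -575/6 (t = -29/6 - 1*91 = -29/6 - 91 = -575/6 ≈ -95.833)
l(A, W) = -805/96 (l(A, W) = -575/(6*80/7) = -575/6*7/80 = -805/96)
k - l(E, 198) = 4310 - 1*(-805/96) = 4310 + 805/96 = 414565/96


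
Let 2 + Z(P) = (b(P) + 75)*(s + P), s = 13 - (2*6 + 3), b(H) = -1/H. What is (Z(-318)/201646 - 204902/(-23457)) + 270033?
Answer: 11282813176682912/41781756961 ≈ 2.7004e+5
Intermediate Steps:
s = -2 (s = 13 - (12 + 3) = 13 - 1*15 = 13 - 15 = -2)
Z(P) = -2 + (-2 + P)*(75 - 1/P) (Z(P) = -2 + (-1/P + 75)*(-2 + P) = -2 + (75 - 1/P)*(-2 + P) = -2 + (-2 + P)*(75 - 1/P))
(Z(-318)/201646 - 204902/(-23457)) + 270033 = ((-153 + 2/(-318) + 75*(-318))/201646 - 204902/(-23457)) + 270033 = ((-153 + 2*(-1/318) - 23850)*(1/201646) - 204902*(-1/23457)) + 270033 = ((-153 - 1/159 - 23850)*(1/201646) + 204902/23457) + 270033 = (-3816478/159*1/201646 + 204902/23457) + 270033 = (-1908239/16030857 + 204902/23457) + 270033 = 359999233199/41781756961 + 270033 = 11282813176682912/41781756961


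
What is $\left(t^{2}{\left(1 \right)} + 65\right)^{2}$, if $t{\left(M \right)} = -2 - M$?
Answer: $5476$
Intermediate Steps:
$\left(t^{2}{\left(1 \right)} + 65\right)^{2} = \left(\left(-2 - 1\right)^{2} + 65\right)^{2} = \left(\left(-3\right)^{2} + 65\right)^{2} = \left(9 + 65\right)^{2} = 74^{2} = 5476$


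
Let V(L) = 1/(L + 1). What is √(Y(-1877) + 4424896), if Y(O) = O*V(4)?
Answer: 3*√12290335/5 ≈ 2103.5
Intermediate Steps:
V(L) = 1/(1 + L)
Y(O) = O/5 (Y(O) = O/(1 + 4) = O/5)
√(Y(-1877) + 4424896) = √((⅕)*(-1877) + 4424896) = √(-1877/5 + 4424896) = √(22122603/5) = 3*√12290335/5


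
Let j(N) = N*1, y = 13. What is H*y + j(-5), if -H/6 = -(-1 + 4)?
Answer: 229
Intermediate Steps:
H = 18 (H = -(-6)*(-1 + 4) = -(-6)*3 = -6*(-3) = 18)
j(N) = N
H*y + j(-5) = 18*13 - 5 = 234 - 5 = 229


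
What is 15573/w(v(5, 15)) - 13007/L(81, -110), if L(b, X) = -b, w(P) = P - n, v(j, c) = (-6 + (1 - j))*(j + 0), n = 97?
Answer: 216872/3969 ≈ 54.641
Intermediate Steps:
v(j, c) = j*(-5 - j) (v(j, c) = (-5 - j)*j = j*(-5 - j))
w(P) = -97 + P (w(P) = P - 1*97 = P - 97 = -97 + P)
15573/w(v(5, 15)) - 13007/L(81, -110) = 15573/(-97 - 1*5*(5 + 5)) - 13007/((-1*81)) = 15573/(-97 - 1*5*10) - 13007/(-81) = 15573/(-97 - 50) - 13007*(-1/81) = 15573/(-147) + 13007/81 = 15573*(-1/147) + 13007/81 = -5191/49 + 13007/81 = 216872/3969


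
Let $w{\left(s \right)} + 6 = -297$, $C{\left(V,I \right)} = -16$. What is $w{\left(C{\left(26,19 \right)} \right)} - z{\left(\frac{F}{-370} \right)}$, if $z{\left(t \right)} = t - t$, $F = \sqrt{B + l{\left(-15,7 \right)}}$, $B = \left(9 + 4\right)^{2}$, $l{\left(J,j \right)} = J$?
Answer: $-303$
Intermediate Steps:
$B = 169$ ($B = 13^{2} = 169$)
$w{\left(s \right)} = -303$ ($w{\left(s \right)} = -6 - 297 = -303$)
$F = \sqrt{154}$ ($F = \sqrt{169 - 15} = \sqrt{154} \approx 12.41$)
$z{\left(t \right)} = 0$
$w{\left(C{\left(26,19 \right)} \right)} - z{\left(\frac{F}{-370} \right)} = -303 - 0 = -303 + 0 = -303$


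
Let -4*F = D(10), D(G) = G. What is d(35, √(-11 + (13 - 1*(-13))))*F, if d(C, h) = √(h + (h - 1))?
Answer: -5*√(-1 + 2*√15)/2 ≈ -6.4932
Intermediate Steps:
F = -5/2 (F = -¼*10 = -5/2 ≈ -2.5000)
d(C, h) = √(-1 + 2*h) (d(C, h) = √(h + (-1 + h)) = √(-1 + 2*h))
d(35, √(-11 + (13 - 1*(-13))))*F = √(-1 + 2*√(-11 + (13 - 1*(-13))))*(-5/2) = √(-1 + 2*√(-11 + (13 + 13)))*(-5/2) = √(-1 + 2*√(-11 + 26))*(-5/2) = √(-1 + 2*√15)*(-5/2) = -5*√(-1 + 2*√15)/2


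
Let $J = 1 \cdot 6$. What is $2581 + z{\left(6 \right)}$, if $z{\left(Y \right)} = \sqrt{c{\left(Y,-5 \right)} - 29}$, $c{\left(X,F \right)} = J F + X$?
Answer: $2581 + i \sqrt{53} \approx 2581.0 + 7.2801 i$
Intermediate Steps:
$J = 6$
$c{\left(X,F \right)} = X + 6 F$ ($c{\left(X,F \right)} = 6 F + X = X + 6 F$)
$z{\left(Y \right)} = \sqrt{-59 + Y}$ ($z{\left(Y \right)} = \sqrt{\left(Y + 6 \left(-5\right)\right) - 29} = \sqrt{\left(Y - 30\right) - 29} = \sqrt{\left(-30 + Y\right) - 29} = \sqrt{-59 + Y}$)
$2581 + z{\left(6 \right)} = 2581 + \sqrt{-59 + 6} = 2581 + \sqrt{-53} = 2581 + i \sqrt{53}$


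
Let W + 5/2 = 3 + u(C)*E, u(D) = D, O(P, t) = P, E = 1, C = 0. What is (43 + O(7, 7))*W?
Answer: 25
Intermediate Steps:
W = 1/2 (W = -5/2 + (3 + 0*1) = -5/2 + (3 + 0) = -5/2 + 3 = 1/2 ≈ 0.50000)
(43 + O(7, 7))*W = (43 + 7)*(1/2) = 50*(1/2) = 25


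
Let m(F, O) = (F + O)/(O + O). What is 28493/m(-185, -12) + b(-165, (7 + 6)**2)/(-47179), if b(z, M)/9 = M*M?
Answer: 32211871275/9294263 ≈ 3465.8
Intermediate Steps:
m(F, O) = (F + O)/(2*O) (m(F, O) = (F + O)/((2*O)) = (F + O)*(1/(2*O)) = (F + O)/(2*O))
b(z, M) = 9*M**2 (b(z, M) = 9*(M*M) = 9*M**2)
28493/m(-185, -12) + b(-165, (7 + 6)**2)/(-47179) = 28493/(((1/2)*(-185 - 12)/(-12))) + (9*((7 + 6)**2)**2)/(-47179) = 28493/(((1/2)*(-1/12)*(-197))) + (9*(13**2)**2)*(-1/47179) = 28493/(197/24) + (9*169**2)*(-1/47179) = 28493*(24/197) + (9*28561)*(-1/47179) = 683832/197 + 257049*(-1/47179) = 683832/197 - 257049/47179 = 32211871275/9294263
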